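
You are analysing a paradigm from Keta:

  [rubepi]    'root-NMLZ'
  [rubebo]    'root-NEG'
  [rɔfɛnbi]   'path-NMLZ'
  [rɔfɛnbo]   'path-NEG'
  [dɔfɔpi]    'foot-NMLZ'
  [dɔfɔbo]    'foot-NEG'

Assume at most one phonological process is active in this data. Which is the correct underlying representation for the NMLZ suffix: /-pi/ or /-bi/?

/-pi/

The NMLZ morpheme has two allomorphs, [-bi] and [-pi].
The NEG suffix, which begins with [b], is invariant after every stem; so [b] is not altered by any rule here.
So the underlying form is /-pi/, and voiceless stops become voiced after a nasal.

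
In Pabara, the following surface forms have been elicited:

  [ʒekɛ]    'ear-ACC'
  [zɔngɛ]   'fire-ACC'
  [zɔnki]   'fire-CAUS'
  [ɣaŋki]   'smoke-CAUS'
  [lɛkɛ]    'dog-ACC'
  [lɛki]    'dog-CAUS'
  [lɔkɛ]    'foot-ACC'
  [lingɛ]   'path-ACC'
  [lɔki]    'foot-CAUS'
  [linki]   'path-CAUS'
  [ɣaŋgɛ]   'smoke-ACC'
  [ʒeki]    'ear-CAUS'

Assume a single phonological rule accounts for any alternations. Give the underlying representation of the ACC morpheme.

/-gɛ/

The ACC morpheme has two allomorphs, [-gɛ] and [-kɛ].
The CAUS suffix, which begins with [k], is invariant after every stem; so [k] is not altered by any rule here.
So the underlying form is /-gɛ/, and voiced stops become voiceless after a vowel.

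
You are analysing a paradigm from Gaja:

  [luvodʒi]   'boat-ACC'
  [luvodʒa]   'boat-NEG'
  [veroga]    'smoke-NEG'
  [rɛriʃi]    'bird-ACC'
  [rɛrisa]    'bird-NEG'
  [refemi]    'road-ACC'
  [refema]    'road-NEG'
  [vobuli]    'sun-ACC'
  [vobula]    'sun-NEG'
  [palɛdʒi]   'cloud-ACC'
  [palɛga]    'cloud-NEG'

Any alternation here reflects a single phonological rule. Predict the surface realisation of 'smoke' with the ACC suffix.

The stem for 'cloud' ends in [dʒ] in [palɛdʒi] but [g] in [palɛga].
Compare 'boat', with invariant [dʒ] in [luvodʒi] and [luvodʒa]: an analysis with underlying /dʒ/ and a rule producing [g] before the NEG suffix would wrongly predict alternation here too.
Therefore /g/ is basic and [dʒ] is derived by palatalization before a front vowel (/g/ and /s/ become palato-alveolar [dʒ] and [ʃ] before a front vowel).
From [veroga] the stem 'smoke' is /verog/; before a front vowel this yields [verodʒi].

[verodʒi]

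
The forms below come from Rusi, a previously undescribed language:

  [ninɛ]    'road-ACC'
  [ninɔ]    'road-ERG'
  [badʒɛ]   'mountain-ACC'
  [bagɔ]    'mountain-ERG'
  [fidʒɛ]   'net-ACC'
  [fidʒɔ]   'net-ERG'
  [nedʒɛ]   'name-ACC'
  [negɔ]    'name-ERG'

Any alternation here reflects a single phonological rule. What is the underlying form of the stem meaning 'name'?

The stem for 'name' ends in [dʒ] in [nedʒɛ] but [g] in [negɔ].
If /dʒ/ were underlying and a rule turned it into [g] before the ERG suffix, 'net' would also alternate; but it has [dʒ] in both [fidʒɛ] and [fidʒɔ].
So /g/ is underlying, and a rule of palatalization before a front vowel — /g/ becomes palato-alveolar [dʒ] before a front vowel — gives [dʒ].

/neg/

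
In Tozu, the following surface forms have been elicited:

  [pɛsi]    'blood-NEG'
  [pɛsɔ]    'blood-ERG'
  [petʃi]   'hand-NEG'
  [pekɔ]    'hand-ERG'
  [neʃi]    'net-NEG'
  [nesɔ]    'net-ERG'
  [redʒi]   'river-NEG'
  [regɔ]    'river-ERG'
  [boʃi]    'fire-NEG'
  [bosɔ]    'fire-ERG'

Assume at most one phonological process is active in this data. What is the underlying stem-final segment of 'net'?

'net' shows [ʃ] ~ [s] at the end of the stem ([neʃi] vs [nesɔ]).
The stem 'blood' ([pɛsi], [pɛsɔ]) shows [s] unchanged in both environments, so [s] cannot be basic with [ʃ] derived before the NEG suffix.
The alternation reflects depalatalization: palato-alveolar /tʃ/, /dʒ/ and /ʃ/ become [k], [g] and [s] when no front vowel follows. /ʃ/ is underlying.

/ʃ/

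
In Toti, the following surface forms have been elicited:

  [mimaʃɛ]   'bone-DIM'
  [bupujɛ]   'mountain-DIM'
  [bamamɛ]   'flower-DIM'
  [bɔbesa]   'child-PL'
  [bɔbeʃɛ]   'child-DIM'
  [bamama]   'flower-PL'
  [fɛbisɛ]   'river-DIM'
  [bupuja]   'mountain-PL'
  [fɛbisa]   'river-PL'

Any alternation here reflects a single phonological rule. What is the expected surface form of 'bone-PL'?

[mimasa]

'child' shows [s] ~ [ʃ] at the end of the stem ([bɔbesa] vs [bɔbeʃɛ]).
But 'river' keeps [s] in both environments ([fɛbisa], [fɛbisɛ]), so there is no rule changing /s/ to [ʃ] before the DIM suffix.
So /ʃ/ is underlying, and a rule of depalatalization — palato-alveolar /ʃ/ becomes [s] when no front vowel follows — gives [s].
From [mimaʃɛ] the stem 'bone' is /mimaʃ/; when no front vowel follows this yields [mimasa].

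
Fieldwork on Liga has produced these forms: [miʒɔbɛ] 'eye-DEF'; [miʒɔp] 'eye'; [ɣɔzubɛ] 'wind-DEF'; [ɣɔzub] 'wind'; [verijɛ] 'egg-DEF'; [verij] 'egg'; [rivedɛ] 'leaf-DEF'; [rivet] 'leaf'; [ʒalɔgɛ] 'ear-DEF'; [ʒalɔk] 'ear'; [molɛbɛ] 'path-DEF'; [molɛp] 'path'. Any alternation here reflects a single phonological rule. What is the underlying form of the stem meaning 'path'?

/molɛp/

The root 'path' surfaces as [molɛbɛ] and [molɛp], with a stem-final [b] ~ [p] alternation.
If /b/ were underlying and a rule turned it into [p] in isolation, 'wind' would also alternate; but it has [b] in both [ɣɔzubɛ] and [ɣɔzub].
Therefore /p/ is basic and [b] is derived by intervocalic voicing (voiceless stops become voiced between vowels).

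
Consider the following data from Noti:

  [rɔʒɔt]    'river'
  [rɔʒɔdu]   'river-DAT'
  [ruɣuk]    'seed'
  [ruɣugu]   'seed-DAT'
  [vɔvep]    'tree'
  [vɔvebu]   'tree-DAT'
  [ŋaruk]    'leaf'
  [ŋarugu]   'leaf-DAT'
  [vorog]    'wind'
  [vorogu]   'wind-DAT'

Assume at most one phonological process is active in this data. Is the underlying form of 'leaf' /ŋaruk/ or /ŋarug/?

/ŋaruk/

The root 'leaf' surfaces as [ŋaruk] and [ŋarugu], with a stem-final [k] ~ [g] alternation.
But 'wind' keeps [g] in both environments ([vorog], [vorogu]), so there is no rule changing /g/ to [k] in isolation.
The underlying segment must be /k/; voiceless stops become voiced between vowels, yielding [g] there.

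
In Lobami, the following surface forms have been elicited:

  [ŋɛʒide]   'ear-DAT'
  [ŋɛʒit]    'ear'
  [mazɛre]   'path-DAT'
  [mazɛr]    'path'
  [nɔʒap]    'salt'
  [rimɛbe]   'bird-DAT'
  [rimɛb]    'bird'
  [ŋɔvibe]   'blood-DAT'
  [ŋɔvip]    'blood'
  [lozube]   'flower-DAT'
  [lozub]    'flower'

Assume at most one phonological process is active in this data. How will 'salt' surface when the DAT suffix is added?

In [ŋɔvibe] and [ŋɔvip] the final segment of 'blood' alternates: [b] ~ [p].
Compare 'bird', with invariant [b] in [rimɛbe] and [rimɛb]: an analysis with underlying /b/ and a rule producing [p] in isolation would wrongly predict alternation here too.
Therefore /p/ is basic and [b] is derived by intervocalic voicing (voiceless stops become voiced between vowels).
From [nɔʒap] the stem 'salt' is /nɔʒap/; between vowels this yields [nɔʒabe].

[nɔʒabe]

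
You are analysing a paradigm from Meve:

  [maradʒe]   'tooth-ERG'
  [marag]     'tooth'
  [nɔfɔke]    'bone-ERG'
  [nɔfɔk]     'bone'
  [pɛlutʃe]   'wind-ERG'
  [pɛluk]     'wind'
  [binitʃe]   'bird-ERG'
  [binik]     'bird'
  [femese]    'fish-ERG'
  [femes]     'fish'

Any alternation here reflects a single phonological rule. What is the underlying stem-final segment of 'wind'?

In [pɛlutʃe] and [pɛluk] the final segment of 'wind' alternates: [tʃ] ~ [k].
But 'bone' keeps [k] in both environments ([nɔfɔke], [nɔfɔk]), so there is no rule changing /k/ to [tʃ] before the ERG suffix.
Therefore /tʃ/ is basic and [k] is derived by depalatalization (palato-alveolar /tʃ/ and /dʒ/ become [k] and [g] when no front vowel follows).

/tʃ/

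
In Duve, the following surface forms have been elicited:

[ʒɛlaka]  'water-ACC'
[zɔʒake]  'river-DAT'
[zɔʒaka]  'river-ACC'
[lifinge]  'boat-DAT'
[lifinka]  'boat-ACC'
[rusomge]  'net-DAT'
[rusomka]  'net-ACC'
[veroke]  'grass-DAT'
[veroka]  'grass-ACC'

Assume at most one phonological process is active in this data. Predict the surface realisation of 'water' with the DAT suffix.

The DAT morpheme has two allomorphs, [-ge] and [-ke].
The ACC suffix, which begins with [k], is invariant after every stem; so [k] is not altered by any rule here.
The DAT suffix is therefore /-ge/ underlyingly, with post-vocalic devoicing: voiced stops become voiceless after a vowel.
After 'water', which ends in a vowel, the suffix surfaces as [-ke], giving [ʒɛlake].

[ʒɛlake]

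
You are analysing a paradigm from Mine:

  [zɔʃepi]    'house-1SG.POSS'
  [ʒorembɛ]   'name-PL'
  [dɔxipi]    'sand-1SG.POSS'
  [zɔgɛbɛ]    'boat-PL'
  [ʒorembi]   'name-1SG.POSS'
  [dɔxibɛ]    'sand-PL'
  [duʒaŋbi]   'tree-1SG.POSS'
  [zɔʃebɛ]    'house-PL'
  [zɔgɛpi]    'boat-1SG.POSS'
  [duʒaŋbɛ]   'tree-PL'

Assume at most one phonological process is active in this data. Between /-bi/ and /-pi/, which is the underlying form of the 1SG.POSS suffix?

The 1SG.POSS suffix surfaces as [-bi] and [-pi], depending on the final segment of the stem.
The PL suffix, which begins with [b], is invariant after every stem; so [b] is not altered by any rule here.
So the underlying form is /-pi/, and voiceless stops become voiced after a nasal.

/-pi/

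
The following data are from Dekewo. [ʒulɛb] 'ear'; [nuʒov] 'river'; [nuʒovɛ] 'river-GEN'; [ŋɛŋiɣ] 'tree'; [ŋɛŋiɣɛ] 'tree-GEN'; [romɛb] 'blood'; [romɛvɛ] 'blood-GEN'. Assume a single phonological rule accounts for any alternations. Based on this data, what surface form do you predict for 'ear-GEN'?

The stem for 'blood' ends in [b] in [romɛb] but [v] in [romɛvɛ].
The stem 'river' ([nuʒov], [nuʒovɛ]) shows [v] unchanged in both environments, so [v] cannot be basic with [b] derived in isolation.
The alternation reflects intervocalic spirantization: voiced stops become fricatives between vowels. /b/ is underlying.
From [ʒulɛb] the stem 'ear' is /ʒulɛb/; between vowels this yields [ʒulɛvɛ].

[ʒulɛvɛ]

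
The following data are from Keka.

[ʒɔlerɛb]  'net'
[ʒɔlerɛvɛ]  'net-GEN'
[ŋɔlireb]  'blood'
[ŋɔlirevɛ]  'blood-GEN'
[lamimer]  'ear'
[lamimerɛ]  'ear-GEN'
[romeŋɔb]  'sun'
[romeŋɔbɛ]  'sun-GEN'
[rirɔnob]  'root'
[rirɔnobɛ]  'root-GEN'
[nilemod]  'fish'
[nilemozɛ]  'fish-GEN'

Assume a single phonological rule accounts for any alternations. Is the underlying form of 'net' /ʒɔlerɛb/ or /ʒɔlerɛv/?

/ʒɔlerɛv/

In [ʒɔlerɛb] and [ʒɔlerɛvɛ] the final segment of 'net' alternates: [b] ~ [v].
If /b/ were underlying and a rule turned it into [v] before the GEN suffix, 'sun' would also alternate; but it has [b] in both [romeŋɔb] and [romeŋɔbɛ].
The underlying segment must be /v/; voiced fricatives become stops word-finally, yielding [b] there.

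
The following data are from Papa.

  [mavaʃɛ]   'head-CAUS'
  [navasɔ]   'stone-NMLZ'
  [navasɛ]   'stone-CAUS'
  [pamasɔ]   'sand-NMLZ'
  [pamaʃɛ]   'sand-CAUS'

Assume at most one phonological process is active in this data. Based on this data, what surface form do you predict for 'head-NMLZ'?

'sand' shows [s] ~ [ʃ] at the end of the stem ([pamasɔ] vs [pamaʃɛ]).
Compare 'stone', with invariant [s] in [navasɔ] and [navasɛ]: an analysis with underlying /s/ and a rule producing [ʃ] before the CAUS suffix would wrongly predict alternation here too.
The underlying segment must be /ʃ/; palato-alveolar /ʃ/ becomes [s] when no front vowel follows, yielding [s] there.
From [mavaʃɛ] the stem 'head' is /mavaʃ/; when no front vowel follows this yields [mavasɔ].

[mavasɔ]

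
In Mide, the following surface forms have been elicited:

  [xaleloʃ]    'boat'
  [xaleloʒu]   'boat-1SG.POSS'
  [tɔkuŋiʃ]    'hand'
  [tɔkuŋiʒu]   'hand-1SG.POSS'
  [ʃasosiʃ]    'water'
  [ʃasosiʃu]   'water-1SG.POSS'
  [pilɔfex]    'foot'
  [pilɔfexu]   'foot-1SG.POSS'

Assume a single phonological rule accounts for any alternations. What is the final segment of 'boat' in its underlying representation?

'boat' shows [ʃ] ~ [ʒ] at the end of the stem ([xaleloʃ] vs [xaleloʒu]).
If /ʃ/ were underlying and a rule turned it into [ʒ] before the 1SG.POSS suffix, 'water' would also alternate; but it has [ʃ] in both [ʃasosiʃ] and [ʃasosiʃu].
The underlying segment must be /ʒ/; voiced obstruents become voiceless word-finally, yielding [ʃ] there.

/ʒ/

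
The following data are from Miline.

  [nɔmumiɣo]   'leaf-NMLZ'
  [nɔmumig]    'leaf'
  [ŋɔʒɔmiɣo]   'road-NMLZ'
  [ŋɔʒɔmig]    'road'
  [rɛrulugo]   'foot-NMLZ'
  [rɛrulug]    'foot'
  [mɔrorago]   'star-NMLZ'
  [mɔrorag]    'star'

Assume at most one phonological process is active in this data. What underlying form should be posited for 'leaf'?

The stem for 'leaf' ends in [ɣ] in [nɔmumiɣo] but [g] in [nɔmumig].
But 'foot' keeps [g] in both environments ([rɛrulugo], [rɛrulug]), so there is no rule changing /g/ to [ɣ] before the NMLZ suffix.
The alternation reflects word-final hardening: voiced fricatives become stops word-finally. /ɣ/ is underlying.
Hence 'leaf' is /nɔmumiɣ/ underlyingly.

/nɔmumiɣ/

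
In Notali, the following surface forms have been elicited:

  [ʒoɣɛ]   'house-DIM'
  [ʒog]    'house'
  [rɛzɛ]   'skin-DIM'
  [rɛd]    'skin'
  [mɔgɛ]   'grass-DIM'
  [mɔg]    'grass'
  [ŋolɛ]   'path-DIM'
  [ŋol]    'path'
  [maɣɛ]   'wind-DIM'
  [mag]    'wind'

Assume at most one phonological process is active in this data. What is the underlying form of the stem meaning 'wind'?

/maɣ/

The stem for 'wind' ends in [ɣ] in [maɣɛ] but [g] in [mag].
Compare 'grass', with invariant [g] in [mɔgɛ] and [mɔg]: an analysis with underlying /g/ and a rule producing [ɣ] before the DIM suffix would wrongly predict alternation here too.
The alternation reflects word-final hardening: voiced fricatives become stops word-finally. /ɣ/ is underlying.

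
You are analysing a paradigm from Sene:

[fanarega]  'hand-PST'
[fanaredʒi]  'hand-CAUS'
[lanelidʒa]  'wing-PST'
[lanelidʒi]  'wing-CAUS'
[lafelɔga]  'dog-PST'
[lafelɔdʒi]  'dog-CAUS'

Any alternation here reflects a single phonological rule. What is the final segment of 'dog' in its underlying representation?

The root 'dog' surfaces as [lafelɔga] and [lafelɔdʒi], with a stem-final [g] ~ [dʒ] alternation.
If /dʒ/ were underlying and a rule turned it into [g] before the PST suffix, 'wing' would also alternate; but it has [dʒ] in both [lanelidʒa] and [lanelidʒi].
Therefore /g/ is basic and [dʒ] is derived by palatalization before a front vowel (/g/ becomes palato-alveolar [dʒ] before a front vowel).

/g/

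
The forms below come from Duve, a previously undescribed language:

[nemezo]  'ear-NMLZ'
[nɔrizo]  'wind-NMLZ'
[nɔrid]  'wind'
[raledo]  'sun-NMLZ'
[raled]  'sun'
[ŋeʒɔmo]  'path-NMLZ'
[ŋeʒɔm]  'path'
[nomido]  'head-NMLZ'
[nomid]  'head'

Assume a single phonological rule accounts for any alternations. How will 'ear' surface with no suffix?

The stem for 'wind' ends in [z] in [nɔrizo] but [d] in [nɔrid].
Compare 'sun', with invariant [d] in [raledo] and [raled]: an analysis with underlying /d/ and a rule producing [z] before the NMLZ suffix would wrongly predict alternation here too.
So /z/ is underlying, and a rule of word-final hardening — voiced fricatives become stops word-finally — gives [d].
The one attested form of 'ear', [nemezo], shows underlying /nemez/. Applying the same rule word-finally gives [nemed].

[nemed]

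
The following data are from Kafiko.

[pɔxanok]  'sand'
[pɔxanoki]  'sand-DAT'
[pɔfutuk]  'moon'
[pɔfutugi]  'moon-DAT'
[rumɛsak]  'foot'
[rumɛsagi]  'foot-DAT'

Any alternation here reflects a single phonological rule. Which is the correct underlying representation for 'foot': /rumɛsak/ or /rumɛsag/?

The stem for 'foot' ends in [k] in [rumɛsak] but [g] in [rumɛsagi].
If /k/ were underlying and a rule turned it into [g] before the DAT suffix, 'sand' would also alternate; but it has [k] in both [pɔxanok] and [pɔxanoki].
The alternation reflects word-final obstruent devoicing: voiced obstruents become voiceless word-finally. /g/ is underlying.

/rumɛsag/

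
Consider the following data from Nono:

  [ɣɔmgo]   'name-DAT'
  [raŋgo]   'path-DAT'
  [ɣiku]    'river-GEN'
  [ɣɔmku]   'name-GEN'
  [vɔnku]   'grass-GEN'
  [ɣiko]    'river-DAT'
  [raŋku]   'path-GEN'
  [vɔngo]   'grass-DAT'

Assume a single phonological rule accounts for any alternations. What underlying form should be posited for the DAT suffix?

The DAT suffix surfaces as [-go] and [-ko], depending on the final segment of the stem.
By contrast the GEN suffix keeps its initial [k] throughout — that segment must be underlying.
The DAT suffix is therefore /-go/ underlyingly, with post-vocalic devoicing: voiced stops become voiceless after a vowel.

/-go/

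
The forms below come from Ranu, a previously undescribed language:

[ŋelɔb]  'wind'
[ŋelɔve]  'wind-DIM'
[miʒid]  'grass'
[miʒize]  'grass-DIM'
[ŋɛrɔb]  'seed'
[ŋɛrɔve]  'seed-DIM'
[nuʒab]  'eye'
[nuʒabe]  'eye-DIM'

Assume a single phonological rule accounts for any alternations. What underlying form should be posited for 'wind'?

The stem for 'wind' ends in [b] in [ŋelɔb] but [v] in [ŋelɔve].
The stem 'eye' ([nuʒab], [nuʒabe]) shows [b] unchanged in both environments, so [b] cannot be basic with [v] derived before the DIM suffix.
The alternation reflects word-final hardening: voiced fricatives become stops word-finally. /v/ is underlying.
So 'wind' = /ŋelɔv/.

/ŋelɔv/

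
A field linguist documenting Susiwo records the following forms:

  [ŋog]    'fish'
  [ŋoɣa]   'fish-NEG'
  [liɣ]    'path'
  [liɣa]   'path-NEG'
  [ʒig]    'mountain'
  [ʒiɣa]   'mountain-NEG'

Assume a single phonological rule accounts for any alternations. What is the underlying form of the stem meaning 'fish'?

/ŋog/

The stem for 'fish' ends in [g] in [ŋog] but [ɣ] in [ŋoɣa].
The stem 'path' ([liɣ], [liɣa]) shows [ɣ] unchanged in both environments, so [ɣ] cannot be basic with [g] derived in isolation.
The underlying segment must be /g/; voiced stops become fricatives between vowels, yielding [ɣ] there.
The underlying form of 'fish' is therefore /ŋog/.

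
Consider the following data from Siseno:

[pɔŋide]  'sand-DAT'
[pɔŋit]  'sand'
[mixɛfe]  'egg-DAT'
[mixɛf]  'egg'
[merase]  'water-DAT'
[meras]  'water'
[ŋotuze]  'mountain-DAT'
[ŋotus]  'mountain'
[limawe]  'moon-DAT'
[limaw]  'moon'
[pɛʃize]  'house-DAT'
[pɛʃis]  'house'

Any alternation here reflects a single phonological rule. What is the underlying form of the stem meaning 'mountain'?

The stem for 'mountain' ends in [z] in [ŋotuze] but [s] in [ŋotus].
But 'water' keeps [s] in both environments ([merase], [meras]), so there is no rule changing /s/ to [z] before the DAT suffix.
Therefore /z/ is basic and [s] is derived by word-final obstruent devoicing (voiced obstruents become voiceless word-finally).
So 'mountain' = /ŋotuz/.

/ŋotuz/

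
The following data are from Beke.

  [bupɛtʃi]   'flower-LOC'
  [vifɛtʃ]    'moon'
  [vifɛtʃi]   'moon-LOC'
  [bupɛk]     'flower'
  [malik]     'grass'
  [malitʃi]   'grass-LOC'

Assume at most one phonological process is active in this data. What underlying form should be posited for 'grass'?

/malik/

'grass' shows [k] ~ [tʃ] at the end of the stem ([malik] vs [malitʃi]).
The stem 'moon' ([vifɛtʃ], [vifɛtʃi]) shows [tʃ] unchanged in both environments, so [tʃ] cannot be basic with [k] derived in isolation.
The alternation reflects palatalization before a front vowel: /k/ becomes palato-alveolar [tʃ] before a front vowel. /k/ is underlying.
Hence 'grass' is /malik/ underlyingly.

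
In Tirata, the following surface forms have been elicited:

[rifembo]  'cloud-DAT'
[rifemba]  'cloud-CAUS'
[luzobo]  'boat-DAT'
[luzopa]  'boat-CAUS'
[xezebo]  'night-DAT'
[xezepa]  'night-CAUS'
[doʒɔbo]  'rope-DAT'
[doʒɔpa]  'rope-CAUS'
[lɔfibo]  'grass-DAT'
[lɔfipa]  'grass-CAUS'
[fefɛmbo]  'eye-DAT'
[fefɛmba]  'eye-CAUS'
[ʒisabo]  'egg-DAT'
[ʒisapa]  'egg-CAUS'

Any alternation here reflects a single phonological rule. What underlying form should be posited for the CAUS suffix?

/-pa/

The CAUS suffix surfaces as [-ba] and [-pa], depending on the final segment of the stem.
The DAT suffix, which begins with [b], is invariant after every stem; so [b] is not altered by any rule here.
So the underlying form is /-pa/, and voiceless stops become voiced after a nasal.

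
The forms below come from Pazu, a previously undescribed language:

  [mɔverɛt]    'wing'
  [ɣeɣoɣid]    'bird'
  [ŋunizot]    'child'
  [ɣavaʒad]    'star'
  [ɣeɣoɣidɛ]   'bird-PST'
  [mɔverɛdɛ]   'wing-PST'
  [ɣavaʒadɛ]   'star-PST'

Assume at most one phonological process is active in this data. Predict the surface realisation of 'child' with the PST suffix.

In [mɔverɛdɛ] and [mɔverɛt] the final segment of 'wing' alternates: [d] ~ [t].
If /d/ were underlying and a rule turned it into [t] in isolation, 'star' would also alternate; but it has [d] in both [ɣavaʒadɛ] and [ɣavaʒad].
So /t/ is underlying, and a rule of intervocalic voicing — voiceless stops become voiced between vowels — gives [d].
From [ŋunizot] the stem 'child' is /ŋunizot/; between vowels this yields [ŋunizodɛ].

[ŋunizodɛ]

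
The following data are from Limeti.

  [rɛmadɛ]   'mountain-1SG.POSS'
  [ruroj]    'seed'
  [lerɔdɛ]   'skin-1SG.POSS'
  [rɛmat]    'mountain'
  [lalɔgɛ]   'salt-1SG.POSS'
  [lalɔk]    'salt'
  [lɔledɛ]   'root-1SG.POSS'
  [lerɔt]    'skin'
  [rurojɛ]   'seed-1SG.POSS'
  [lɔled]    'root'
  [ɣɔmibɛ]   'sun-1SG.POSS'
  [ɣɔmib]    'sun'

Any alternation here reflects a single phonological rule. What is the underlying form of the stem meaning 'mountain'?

/rɛmat/

'mountain' shows [d] ~ [t] at the end of the stem ([rɛmadɛ] vs [rɛmat]).
The stem 'root' ([lɔledɛ], [lɔled]) shows [d] unchanged in both environments, so [d] cannot be basic with [t] derived in isolation.
Therefore /t/ is basic and [d] is derived by intervocalic voicing (voiceless stops become voiced between vowels).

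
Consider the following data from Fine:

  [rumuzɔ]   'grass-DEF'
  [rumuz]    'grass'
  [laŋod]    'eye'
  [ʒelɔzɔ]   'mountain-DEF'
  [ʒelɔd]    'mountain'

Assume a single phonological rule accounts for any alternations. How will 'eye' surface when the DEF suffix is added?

[laŋozɔ]

In [ʒelɔzɔ] and [ʒelɔd] the final segment of 'mountain' alternates: [z] ~ [d].
The stem 'grass' ([rumuzɔ], [rumuz]) shows [z] unchanged in both environments, so [z] cannot be basic with [d] derived in isolation.
The underlying segment must be /d/; voiced stops become fricatives between vowels, yielding [z] there.
The one attested form of 'eye', [laŋod], shows underlying /laŋod/. Applying the same rule between vowels gives [laŋozɔ].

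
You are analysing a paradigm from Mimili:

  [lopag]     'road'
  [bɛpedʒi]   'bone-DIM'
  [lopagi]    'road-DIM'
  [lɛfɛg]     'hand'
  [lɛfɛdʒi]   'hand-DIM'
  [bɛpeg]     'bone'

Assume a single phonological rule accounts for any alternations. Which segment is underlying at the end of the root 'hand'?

'hand' shows [g] ~ [dʒ] at the end of the stem ([lɛfɛg] vs [lɛfɛdʒi]).
But 'road' keeps [g] in both environments ([lopag], [lopagi]), so there is no rule changing /g/ to [dʒ] before the DIM suffix.
So /dʒ/ is underlying, and a rule of depalatalization — palato-alveolar /dʒ/ becomes [g] when no front vowel follows — gives [g].

/dʒ/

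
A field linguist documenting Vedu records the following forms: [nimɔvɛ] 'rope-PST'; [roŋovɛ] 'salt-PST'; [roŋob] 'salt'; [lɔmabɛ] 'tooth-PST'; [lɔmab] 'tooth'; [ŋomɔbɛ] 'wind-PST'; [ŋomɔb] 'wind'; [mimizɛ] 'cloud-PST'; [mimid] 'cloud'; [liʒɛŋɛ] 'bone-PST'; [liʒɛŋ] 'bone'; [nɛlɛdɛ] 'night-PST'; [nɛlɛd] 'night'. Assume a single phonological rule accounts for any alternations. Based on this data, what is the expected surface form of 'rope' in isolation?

[nimɔb]

'salt' shows [v] ~ [b] at the end of the stem ([roŋovɛ] vs [roŋob]).
The stem 'tooth' ([lɔmabɛ], [lɔmab]) shows [b] unchanged in both environments, so [b] cannot be basic with [v] derived before the PST suffix.
So /v/ is underlying, and a rule of word-final hardening — voiced fricatives become stops word-finally — gives [b].
The one attested form of 'rope', [nimɔvɛ], shows underlying /nimɔv/. Applying the same rule word-finally gives [nimɔb].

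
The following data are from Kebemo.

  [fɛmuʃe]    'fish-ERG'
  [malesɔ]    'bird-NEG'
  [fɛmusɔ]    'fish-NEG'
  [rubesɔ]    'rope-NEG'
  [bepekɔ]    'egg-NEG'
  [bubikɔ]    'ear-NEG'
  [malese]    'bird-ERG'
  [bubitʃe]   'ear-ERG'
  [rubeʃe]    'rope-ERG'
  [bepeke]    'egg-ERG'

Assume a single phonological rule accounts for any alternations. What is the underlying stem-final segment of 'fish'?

The stem for 'fish' ends in [s] in [fɛmusɔ] but [ʃ] in [fɛmuʃe].
The stem 'bird' ([malesɔ], [malese]) shows [s] unchanged in both environments, so [s] cannot be basic with [ʃ] derived before the ERG suffix.
The underlying segment must be /ʃ/; palato-alveolar /tʃ/ and /ʃ/ become [k] and [s] when no front vowel follows, yielding [s] there.

/ʃ/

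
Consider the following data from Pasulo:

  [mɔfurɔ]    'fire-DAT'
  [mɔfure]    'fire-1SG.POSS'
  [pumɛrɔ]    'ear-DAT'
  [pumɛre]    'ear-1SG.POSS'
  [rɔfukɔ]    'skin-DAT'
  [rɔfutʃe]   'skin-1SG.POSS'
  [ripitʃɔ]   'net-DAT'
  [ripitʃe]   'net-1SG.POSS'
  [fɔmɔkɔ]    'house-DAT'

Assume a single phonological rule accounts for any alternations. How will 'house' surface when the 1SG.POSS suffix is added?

The stem for 'skin' ends in [k] in [rɔfukɔ] but [tʃ] in [rɔfutʃe].
The stem 'net' ([ripitʃɔ], [ripitʃe]) shows [tʃ] unchanged in both environments, so [tʃ] cannot be basic with [k] derived before the DAT suffix.
The underlying segment must be /k/; /k/ becomes palato-alveolar [tʃ] before a front vowel, yielding [tʃ] there.
From [fɔmɔkɔ] the stem 'house' is /fɔmɔk/; before a front vowel this yields [fɔmɔtʃe].

[fɔmɔtʃe]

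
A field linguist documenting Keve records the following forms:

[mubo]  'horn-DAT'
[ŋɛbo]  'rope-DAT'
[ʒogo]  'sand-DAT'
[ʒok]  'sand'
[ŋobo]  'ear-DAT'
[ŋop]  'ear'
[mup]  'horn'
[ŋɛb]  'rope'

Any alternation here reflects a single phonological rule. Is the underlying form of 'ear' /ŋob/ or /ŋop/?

The root 'ear' surfaces as [ŋop] and [ŋobo], with a stem-final [p] ~ [b] alternation.
Compare 'rope', with invariant [b] in [ŋɛb] and [ŋɛbo]: an analysis with underlying /b/ and a rule producing [p] in isolation would wrongly predict alternation here too.
Therefore /p/ is basic and [b] is derived by intervocalic voicing (voiceless stops become voiced between vowels).

/ŋop/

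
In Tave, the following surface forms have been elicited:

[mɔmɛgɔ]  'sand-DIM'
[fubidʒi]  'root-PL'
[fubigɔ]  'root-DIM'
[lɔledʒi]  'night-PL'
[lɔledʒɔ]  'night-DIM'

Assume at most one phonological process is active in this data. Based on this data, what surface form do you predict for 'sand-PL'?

The stem for 'root' ends in [dʒ] in [fubidʒi] but [g] in [fubigɔ].
Compare 'night', with invariant [dʒ] in [lɔledʒi] and [lɔledʒɔ]: an analysis with underlying /dʒ/ and a rule producing [g] before the DIM suffix would wrongly predict alternation here too.
The underlying segment must be /g/; /g/ becomes palato-alveolar [dʒ] before a front vowel, yielding [dʒ] there.
From [mɔmɛgɔ] the stem 'sand' is /mɔmɛg/; before a front vowel this yields [mɔmɛdʒi].

[mɔmɛdʒi]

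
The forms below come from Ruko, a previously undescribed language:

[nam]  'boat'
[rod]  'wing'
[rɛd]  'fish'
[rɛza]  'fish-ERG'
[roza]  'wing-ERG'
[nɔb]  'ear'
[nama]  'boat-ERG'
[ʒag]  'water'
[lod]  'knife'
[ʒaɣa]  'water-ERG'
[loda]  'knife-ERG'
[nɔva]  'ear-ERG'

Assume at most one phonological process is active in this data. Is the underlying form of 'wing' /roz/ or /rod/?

/roz/

In [roza] and [rod] the final segment of 'wing' alternates: [z] ~ [d].
The stem 'knife' ([loda], [lod]) shows [d] unchanged in both environments, so [d] cannot be basic with [z] derived before the ERG suffix.
The underlying segment must be /z/; voiced fricatives become stops word-finally, yielding [d] there.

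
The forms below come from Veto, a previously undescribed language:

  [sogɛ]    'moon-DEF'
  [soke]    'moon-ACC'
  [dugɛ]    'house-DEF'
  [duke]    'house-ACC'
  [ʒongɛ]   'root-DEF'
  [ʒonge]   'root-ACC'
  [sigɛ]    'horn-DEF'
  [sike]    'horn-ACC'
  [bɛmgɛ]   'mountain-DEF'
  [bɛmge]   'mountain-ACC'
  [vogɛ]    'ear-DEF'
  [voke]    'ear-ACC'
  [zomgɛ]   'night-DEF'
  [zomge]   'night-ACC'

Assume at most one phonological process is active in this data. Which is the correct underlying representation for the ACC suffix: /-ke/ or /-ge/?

The ACC morpheme has two allomorphs, [-ge] and [-ke].
The DEF suffix, which begins with [g], is invariant after every stem; so [g] is not altered by any rule here.
The ACC suffix is therefore /-ke/ underlyingly, with post-nasal voicing: voiceless stops become voiced after a nasal.

/-ke/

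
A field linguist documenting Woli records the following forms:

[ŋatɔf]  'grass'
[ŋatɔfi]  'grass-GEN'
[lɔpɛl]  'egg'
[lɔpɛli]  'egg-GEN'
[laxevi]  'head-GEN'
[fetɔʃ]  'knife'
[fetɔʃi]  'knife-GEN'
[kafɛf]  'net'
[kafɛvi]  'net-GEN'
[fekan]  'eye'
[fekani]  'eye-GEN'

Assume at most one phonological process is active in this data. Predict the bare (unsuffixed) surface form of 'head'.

The root 'net' surfaces as [kafɛf] and [kafɛvi], with a stem-final [f] ~ [v] alternation.
Compare 'grass', with invariant [f] in [ŋatɔf] and [ŋatɔfi]: an analysis with underlying /f/ and a rule producing [v] before the GEN suffix would wrongly predict alternation here too.
The alternation reflects word-final obstruent devoicing: voiced obstruents become voiceless word-finally. /v/ is underlying.
The one attested form of 'head', [laxevi], shows underlying /laxev/. Applying the same rule word-finally gives [laxef].

[laxef]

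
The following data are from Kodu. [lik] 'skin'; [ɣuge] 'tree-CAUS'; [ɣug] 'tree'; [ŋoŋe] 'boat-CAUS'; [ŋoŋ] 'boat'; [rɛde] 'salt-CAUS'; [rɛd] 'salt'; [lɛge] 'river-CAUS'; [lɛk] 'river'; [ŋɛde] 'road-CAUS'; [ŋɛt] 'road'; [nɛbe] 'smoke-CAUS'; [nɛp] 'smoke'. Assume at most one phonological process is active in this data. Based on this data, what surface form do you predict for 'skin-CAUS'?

[lige]

The root 'river' surfaces as [lɛge] and [lɛk], with a stem-final [g] ~ [k] alternation.
Compare 'tree', with invariant [g] in [ɣuge] and [ɣug]: an analysis with underlying /g/ and a rule producing [k] in isolation would wrongly predict alternation here too.
Therefore /k/ is basic and [g] is derived by intervocalic voicing (voiceless stops become voiced between vowels).
From [lik] the stem 'skin' is /lik/; between vowels this yields [lige].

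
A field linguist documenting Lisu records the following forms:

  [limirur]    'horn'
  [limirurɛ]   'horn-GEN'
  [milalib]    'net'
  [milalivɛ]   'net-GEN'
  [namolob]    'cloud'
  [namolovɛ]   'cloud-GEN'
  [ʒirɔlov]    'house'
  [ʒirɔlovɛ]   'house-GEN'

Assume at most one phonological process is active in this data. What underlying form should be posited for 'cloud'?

In [namolob] and [namolovɛ] the final segment of 'cloud' alternates: [b] ~ [v].
Compare 'house', with invariant [v] in [ʒirɔlov] and [ʒirɔlovɛ]: an analysis with underlying /v/ and a rule producing [b] in isolation would wrongly predict alternation here too.
The alternation reflects intervocalic spirantization: voiced stops become fricatives between vowels. /b/ is underlying.

/namolob/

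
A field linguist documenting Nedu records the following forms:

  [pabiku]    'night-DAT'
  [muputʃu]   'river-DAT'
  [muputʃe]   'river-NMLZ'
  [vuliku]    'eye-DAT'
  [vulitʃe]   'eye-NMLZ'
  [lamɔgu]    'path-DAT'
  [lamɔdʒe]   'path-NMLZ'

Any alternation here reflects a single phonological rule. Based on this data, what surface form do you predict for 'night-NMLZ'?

[pabitʃe]

The stem for 'eye' ends in [k] in [vuliku] but [tʃ] in [vulitʃe].
Compare 'river', with invariant [tʃ] in [muputʃu] and [muputʃe]: an analysis with underlying /tʃ/ and a rule producing [k] before the DAT suffix would wrongly predict alternation here too.
Therefore /k/ is basic and [tʃ] is derived by palatalization before a front vowel (/k/ and /g/ become palato-alveolar [tʃ] and [dʒ] before a front vowel).
From [pabiku] the stem 'night' is /pabik/; before a front vowel this yields [pabitʃe].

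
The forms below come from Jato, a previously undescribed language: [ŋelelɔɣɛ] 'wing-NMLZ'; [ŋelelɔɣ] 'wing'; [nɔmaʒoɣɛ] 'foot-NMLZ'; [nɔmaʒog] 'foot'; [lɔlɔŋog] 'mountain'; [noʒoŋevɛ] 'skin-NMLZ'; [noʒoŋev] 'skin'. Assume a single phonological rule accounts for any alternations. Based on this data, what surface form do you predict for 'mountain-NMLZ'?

[lɔlɔŋoɣɛ]

The root 'foot' surfaces as [nɔmaʒoɣɛ] and [nɔmaʒog], with a stem-final [ɣ] ~ [g] alternation.
Compare 'wing', with invariant [ɣ] in [ŋelelɔɣɛ] and [ŋelelɔɣ]: an analysis with underlying /ɣ/ and a rule producing [g] in isolation would wrongly predict alternation here too.
The underlying segment must be /g/; voiced stops become fricatives between vowels, yielding [ɣ] there.
From [lɔlɔŋog] the stem 'mountain' is /lɔlɔŋog/; between vowels this yields [lɔlɔŋoɣɛ].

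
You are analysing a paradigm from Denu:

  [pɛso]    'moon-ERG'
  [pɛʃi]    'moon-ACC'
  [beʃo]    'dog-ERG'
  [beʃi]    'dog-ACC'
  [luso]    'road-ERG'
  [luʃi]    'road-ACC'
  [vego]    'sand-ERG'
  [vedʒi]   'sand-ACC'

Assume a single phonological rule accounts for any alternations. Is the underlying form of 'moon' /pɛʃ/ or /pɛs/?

/pɛs/

The stem for 'moon' ends in [s] in [pɛso] but [ʃ] in [pɛʃi].
If /ʃ/ were underlying and a rule turned it into [s] before the ERG suffix, 'dog' would also alternate; but it has [ʃ] in both [beʃo] and [beʃi].
The alternation reflects palatalization before a front vowel: /g/ and /s/ become palato-alveolar [dʒ] and [ʃ] before a front vowel. /s/ is underlying.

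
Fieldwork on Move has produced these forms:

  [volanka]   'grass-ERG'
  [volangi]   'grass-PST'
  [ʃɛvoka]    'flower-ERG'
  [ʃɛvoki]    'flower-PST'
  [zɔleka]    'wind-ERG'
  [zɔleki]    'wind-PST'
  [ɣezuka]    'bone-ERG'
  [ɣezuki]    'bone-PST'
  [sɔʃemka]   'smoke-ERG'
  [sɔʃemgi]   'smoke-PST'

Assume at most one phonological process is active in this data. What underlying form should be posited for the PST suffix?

The PST suffix surfaces as [-gi] and [-ki], depending on the final segment of the stem.
The ERG suffix, which begins with [k], is invariant after every stem; so [k] is not altered by any rule here.
The PST suffix is therefore /-gi/ underlyingly, with post-vocalic devoicing: voiced stops become voiceless after a vowel.

/-gi/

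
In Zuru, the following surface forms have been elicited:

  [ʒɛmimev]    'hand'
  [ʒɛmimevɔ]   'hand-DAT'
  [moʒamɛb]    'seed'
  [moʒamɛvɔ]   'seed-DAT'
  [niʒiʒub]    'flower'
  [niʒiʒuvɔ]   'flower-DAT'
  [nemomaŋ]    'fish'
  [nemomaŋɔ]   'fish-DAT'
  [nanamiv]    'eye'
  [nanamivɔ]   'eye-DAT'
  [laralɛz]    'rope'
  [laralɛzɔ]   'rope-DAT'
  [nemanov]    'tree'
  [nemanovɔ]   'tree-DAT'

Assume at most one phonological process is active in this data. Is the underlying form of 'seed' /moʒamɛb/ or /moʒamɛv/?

/moʒamɛb/

The root 'seed' surfaces as [moʒamɛb] and [moʒamɛvɔ], with a stem-final [b] ~ [v] alternation.
But 'eye' keeps [v] in both environments ([nanamiv], [nanamivɔ]), so there is no rule changing /v/ to [b] in isolation.
The underlying segment must be /b/; voiced stops become fricatives between vowels, yielding [v] there.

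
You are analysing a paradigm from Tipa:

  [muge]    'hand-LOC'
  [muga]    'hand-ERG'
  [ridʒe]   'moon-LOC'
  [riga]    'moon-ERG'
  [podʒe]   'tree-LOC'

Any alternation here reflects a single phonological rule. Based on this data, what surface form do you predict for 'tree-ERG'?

[poga]

The stem for 'moon' ends in [dʒ] in [ridʒe] but [g] in [riga].
But 'hand' keeps [g] in both environments ([muge], [muga]), so there is no rule changing /g/ to [dʒ] before the LOC suffix.
So /dʒ/ is underlying, and a rule of depalatalization — palato-alveolar /dʒ/ becomes [g] when no front vowel follows — gives [g].
The one attested form of 'tree', [podʒe], shows underlying /podʒ/. Applying the same rule when no front vowel follows gives [poga].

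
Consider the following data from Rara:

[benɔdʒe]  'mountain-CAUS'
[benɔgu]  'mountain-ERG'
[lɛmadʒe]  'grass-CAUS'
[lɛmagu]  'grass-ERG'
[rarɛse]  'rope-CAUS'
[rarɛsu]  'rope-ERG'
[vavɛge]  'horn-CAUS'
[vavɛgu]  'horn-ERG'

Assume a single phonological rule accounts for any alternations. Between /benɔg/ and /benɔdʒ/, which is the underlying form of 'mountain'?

In [benɔdʒe] and [benɔgu] the final segment of 'mountain' alternates: [dʒ] ~ [g].
The stem 'horn' ([vavɛge], [vavɛgu]) shows [g] unchanged in both environments, so [g] cannot be basic with [dʒ] derived before the CAUS suffix.
The underlying segment must be /dʒ/; palato-alveolar /dʒ/ becomes [g] when no front vowel follows, yielding [g] there.

/benɔdʒ/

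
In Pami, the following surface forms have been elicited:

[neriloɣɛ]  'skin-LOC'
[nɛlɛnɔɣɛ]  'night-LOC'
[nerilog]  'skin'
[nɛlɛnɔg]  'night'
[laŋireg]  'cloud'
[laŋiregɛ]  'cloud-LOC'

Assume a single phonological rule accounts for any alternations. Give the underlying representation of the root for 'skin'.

/neriloɣ/

The root 'skin' surfaces as [nerilog] and [neriloɣɛ], with a stem-final [g] ~ [ɣ] alternation.
Compare 'cloud', with invariant [g] in [laŋireg] and [laŋiregɛ]: an analysis with underlying /g/ and a rule producing [ɣ] before the LOC suffix would wrongly predict alternation here too.
The alternation reflects word-final hardening: voiced fricatives become stops word-finally. /ɣ/ is underlying.
So 'skin' = /neriloɣ/.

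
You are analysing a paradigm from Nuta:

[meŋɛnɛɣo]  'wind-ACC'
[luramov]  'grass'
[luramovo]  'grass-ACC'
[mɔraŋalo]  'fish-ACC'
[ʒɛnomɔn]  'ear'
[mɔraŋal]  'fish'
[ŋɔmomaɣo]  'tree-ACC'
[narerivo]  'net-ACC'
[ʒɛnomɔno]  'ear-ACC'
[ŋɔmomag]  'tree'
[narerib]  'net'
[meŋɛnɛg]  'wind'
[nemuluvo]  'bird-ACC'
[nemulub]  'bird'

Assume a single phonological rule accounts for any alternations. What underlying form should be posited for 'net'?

The root 'net' surfaces as [narerivo] and [narerib], with a stem-final [v] ~ [b] alternation.
The stem 'grass' ([luramovo], [luramov]) shows [v] unchanged in both environments, so [v] cannot be basic with [b] derived in isolation.
So /b/ is underlying, and a rule of intervocalic spirantization — voiced stops become fricatives between vowels — gives [v].

/narerib/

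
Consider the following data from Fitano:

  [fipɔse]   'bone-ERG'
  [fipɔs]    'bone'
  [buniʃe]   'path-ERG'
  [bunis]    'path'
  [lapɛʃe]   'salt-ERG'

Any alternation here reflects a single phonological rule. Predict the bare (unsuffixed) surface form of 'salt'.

The root 'path' surfaces as [buniʃe] and [bunis], with a stem-final [ʃ] ~ [s] alternation.
If /s/ were underlying and a rule turned it into [ʃ] before the ERG suffix, 'bone' would also alternate; but it has [s] in both [fipɔse] and [fipɔs].
The underlying segment must be /ʃ/; palato-alveolar /ʃ/ becomes [s] when no front vowel follows, yielding [s] there.
The one attested form of 'salt', [lapɛʃe], shows underlying /lapɛʃ/. Applying the same rule when no front vowel follows gives [lapɛs].

[lapɛs]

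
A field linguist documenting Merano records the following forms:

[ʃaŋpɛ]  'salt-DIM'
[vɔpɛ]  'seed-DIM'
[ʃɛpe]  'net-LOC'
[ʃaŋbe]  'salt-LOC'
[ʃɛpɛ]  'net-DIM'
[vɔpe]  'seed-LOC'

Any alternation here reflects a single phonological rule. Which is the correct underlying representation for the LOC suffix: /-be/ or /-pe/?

/-be/

The LOC suffix surfaces as [-be] and [-pe], depending on the final segment of the stem.
The DIM suffix, which begins with [p], is invariant after every stem; so [p] is not altered by any rule here.
So the underlying form is /-be/, and voiced stops become voiceless after a vowel.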